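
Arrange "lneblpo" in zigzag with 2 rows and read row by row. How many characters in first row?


Zigzag "lneblpo" into 2 rows:
Placing characters:
  'l' => row 0
  'n' => row 1
  'e' => row 0
  'b' => row 1
  'l' => row 0
  'p' => row 1
  'o' => row 0
Rows:
  Row 0: "lelo"
  Row 1: "nbp"
First row length: 4

4


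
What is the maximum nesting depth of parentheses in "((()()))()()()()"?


Input: "((()()))()()()()"
Tracking depth:
  Position 0 '(': depth becomes 1
  Position 1 '(': depth becomes 2
  Position 2 '(': depth becomes 3
  Position 3 ')': depth becomes 2
  Position 4 '(': depth becomes 3
  Position 5 ')': depth becomes 2
  Position 6 ')': depth becomes 1
  Position 7 ')': depth becomes 0
  Position 8 '(': depth becomes 1
  Position 9 ')': depth becomes 0
  Position 10 '(': depth becomes 1
  Position 11 ')': depth becomes 0
  Position 12 '(': depth becomes 1
  Position 13 ')': depth becomes 0
  Position 14 '(': depth becomes 1
  Position 15 ')': depth becomes 0
Maximum depth reached: 3

3


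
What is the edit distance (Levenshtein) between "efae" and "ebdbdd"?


Computing edit distance: "efae" -> "ebdbdd"
DP table:
           e    b    d    b    d    d
      0    1    2    3    4    5    6
  e   1    0    1    2    3    4    5
  f   2    1    1    2    3    4    5
  a   3    2    2    2    3    4    5
  e   4    3    3    3    3    4    5
Edit distance = dp[4][6] = 5

5


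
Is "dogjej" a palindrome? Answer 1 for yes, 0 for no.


Input: dogjej
Reversed: jejgod
  Compare pos 0 ('d') with pos 5 ('j'): MISMATCH
  Compare pos 1 ('o') with pos 4 ('e'): MISMATCH
  Compare pos 2 ('g') with pos 3 ('j'): MISMATCH
Result: not a palindrome

0


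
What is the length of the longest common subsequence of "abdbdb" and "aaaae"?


LCS of "abdbdb" and "aaaae"
DP table:
           a    a    a    a    e
      0    0    0    0    0    0
  a   0    1    1    1    1    1
  b   0    1    1    1    1    1
  d   0    1    1    1    1    1
  b   0    1    1    1    1    1
  d   0    1    1    1    1    1
  b   0    1    1    1    1    1
LCS length = dp[6][5] = 1

1


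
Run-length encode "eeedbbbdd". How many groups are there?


Input: eeedbbbdd
Scanning for consecutive runs:
  Group 1: 'e' x 3 (positions 0-2)
  Group 2: 'd' x 1 (positions 3-3)
  Group 3: 'b' x 3 (positions 4-6)
  Group 4: 'd' x 2 (positions 7-8)
Total groups: 4

4


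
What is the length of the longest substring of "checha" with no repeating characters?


Input: "checha"
Sliding window (track last position of each char):
  Position 0 ('c'): window [0,0] length 1 -- new best
  Position 1 ('h'): window [0,1] length 2 -- new best
  Position 2 ('e'): window [0,2] length 3 -- new best
  Position 3 ('c'): repeat (last at 0), move window start to 1
  Position 3 ('c'): window [1,3] length 3
  Position 4 ('h'): repeat (last at 1), move window start to 2
  Position 4 ('h'): window [2,4] length 3
  Position 5 ('a'): window [2,5] length 4 -- new best
Longest substring with no repeats: "echa" with length 4

4


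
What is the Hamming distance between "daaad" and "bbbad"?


Comparing "daaad" and "bbbad" position by position:
  Position 0: 'd' vs 'b' => differ
  Position 1: 'a' vs 'b' => differ
  Position 2: 'a' vs 'b' => differ
  Position 3: 'a' vs 'a' => same
  Position 4: 'd' vs 'd' => same
Total differences (Hamming distance): 3

3


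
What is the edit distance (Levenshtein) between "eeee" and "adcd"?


Computing edit distance: "eeee" -> "adcd"
DP table:
           a    d    c    d
      0    1    2    3    4
  e   1    1    2    3    4
  e   2    2    2    3    4
  e   3    3    3    3    4
  e   4    4    4    4    4
Edit distance = dp[4][4] = 4

4


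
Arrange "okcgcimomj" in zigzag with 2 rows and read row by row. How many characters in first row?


Zigzag "okcgcimomj" into 2 rows:
Placing characters:
  'o' => row 0
  'k' => row 1
  'c' => row 0
  'g' => row 1
  'c' => row 0
  'i' => row 1
  'm' => row 0
  'o' => row 1
  'm' => row 0
  'j' => row 1
Rows:
  Row 0: "occmm"
  Row 1: "kgioj"
First row length: 5

5


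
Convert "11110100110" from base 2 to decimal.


Input: "11110100110" in base 2
Positional expansion:
  Digit '1' (value 1) x 2^10 = 1024
  Digit '1' (value 1) x 2^9 = 512
  Digit '1' (value 1) x 2^8 = 256
  Digit '1' (value 1) x 2^7 = 128
  Digit '0' (value 0) x 2^6 = 0
  Digit '1' (value 1) x 2^5 = 32
  Digit '0' (value 0) x 2^4 = 0
  Digit '0' (value 0) x 2^3 = 0
  Digit '1' (value 1) x 2^2 = 4
  Digit '1' (value 1) x 2^1 = 2
  Digit '0' (value 0) x 2^0 = 0
Sum = 1958

1958


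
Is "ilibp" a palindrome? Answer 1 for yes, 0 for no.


Input: ilibp
Reversed: pbili
  Compare pos 0 ('i') with pos 4 ('p'): MISMATCH
  Compare pos 1 ('l') with pos 3 ('b'): MISMATCH
Result: not a palindrome

0


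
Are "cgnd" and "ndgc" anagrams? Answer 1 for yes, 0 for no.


Strings: "cgnd", "ndgc"
Sorted first:  cdgn
Sorted second: cdgn
Sorted forms match => anagrams

1


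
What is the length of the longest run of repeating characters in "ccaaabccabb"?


Input: "ccaaabccabb"
Scanning for longest run:
  Position 1 ('c'): continues run of 'c', length=2
  Position 2 ('a'): new char, reset run to 1
  Position 3 ('a'): continues run of 'a', length=2
  Position 4 ('a'): continues run of 'a', length=3
  Position 5 ('b'): new char, reset run to 1
  Position 6 ('c'): new char, reset run to 1
  Position 7 ('c'): continues run of 'c', length=2
  Position 8 ('a'): new char, reset run to 1
  Position 9 ('b'): new char, reset run to 1
  Position 10 ('b'): continues run of 'b', length=2
Longest run: 'a' with length 3

3


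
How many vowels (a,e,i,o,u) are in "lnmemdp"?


Input: lnmemdp
Checking each character:
  'l' at position 0: consonant
  'n' at position 1: consonant
  'm' at position 2: consonant
  'e' at position 3: vowel (running total: 1)
  'm' at position 4: consonant
  'd' at position 5: consonant
  'p' at position 6: consonant
Total vowels: 1

1


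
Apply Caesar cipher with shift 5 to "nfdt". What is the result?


Caesar cipher: shift "nfdt" by 5
  'n' (pos 13) + 5 = pos 18 = 's'
  'f' (pos 5) + 5 = pos 10 = 'k'
  'd' (pos 3) + 5 = pos 8 = 'i'
  't' (pos 19) + 5 = pos 24 = 'y'
Result: skiy

skiy


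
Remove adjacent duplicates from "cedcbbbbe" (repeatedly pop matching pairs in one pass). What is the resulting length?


Input: cedcbbbbe
Stack-based adjacent duplicate removal:
  Read 'c': push. Stack: c
  Read 'e': push. Stack: ce
  Read 'd': push. Stack: ced
  Read 'c': push. Stack: cedc
  Read 'b': push. Stack: cedcb
  Read 'b': matches stack top 'b' => pop. Stack: cedc
  Read 'b': push. Stack: cedcb
  Read 'b': matches stack top 'b' => pop. Stack: cedc
  Read 'e': push. Stack: cedce
Final stack: "cedce" (length 5)

5


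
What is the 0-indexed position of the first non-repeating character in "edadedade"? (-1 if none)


Input: edadedade
Character frequencies:
  'a': 2
  'd': 4
  'e': 3
Scanning left to right for freq == 1:
  Position 0 ('e'): freq=3, skip
  Position 1 ('d'): freq=4, skip
  Position 2 ('a'): freq=2, skip
  Position 3 ('d'): freq=4, skip
  Position 4 ('e'): freq=3, skip
  Position 5 ('d'): freq=4, skip
  Position 6 ('a'): freq=2, skip
  Position 7 ('d'): freq=4, skip
  Position 8 ('e'): freq=3, skip
  No unique character found => answer = -1

-1


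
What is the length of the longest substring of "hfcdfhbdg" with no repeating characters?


Input: "hfcdfhbdg"
Sliding window (track last position of each char):
  Position 0 ('h'): window [0,0] length 1 -- new best
  Position 1 ('f'): window [0,1] length 2 -- new best
  Position 2 ('c'): window [0,2] length 3 -- new best
  Position 3 ('d'): window [0,3] length 4 -- new best
  Position 4 ('f'): repeat (last at 1), move window start to 2
  Position 4 ('f'): window [2,4] length 3
  Position 5 ('h'): window [2,5] length 4
  Position 6 ('b'): window [2,6] length 5 -- new best
  Position 7 ('d'): repeat (last at 3), move window start to 4
  Position 7 ('d'): window [4,7] length 4
  Position 8 ('g'): window [4,8] length 5
Longest substring with no repeats: "cdfhb" with length 5

5


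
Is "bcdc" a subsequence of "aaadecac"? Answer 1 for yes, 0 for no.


Check if "bcdc" is a subsequence of "aaadecac"
Greedy scan:
  Position 0 ('a'): no match needed
  Position 1 ('a'): no match needed
  Position 2 ('a'): no match needed
  Position 3 ('d'): no match needed
  Position 4 ('e'): no match needed
  Position 5 ('c'): no match needed
  Position 6 ('a'): no match needed
  Position 7 ('c'): no match needed
Only matched 0/4 characters => not a subsequence

0


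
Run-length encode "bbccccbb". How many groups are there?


Input: bbccccbb
Scanning for consecutive runs:
  Group 1: 'b' x 2 (positions 0-1)
  Group 2: 'c' x 4 (positions 2-5)
  Group 3: 'b' x 2 (positions 6-7)
Total groups: 3

3


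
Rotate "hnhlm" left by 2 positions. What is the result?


Input: "hnhlm", rotate left by 2
First 2 characters: "hn"
Remaining characters: "hlm"
Concatenate remaining + first: "hlm" + "hn" = "hlmhn"

hlmhn


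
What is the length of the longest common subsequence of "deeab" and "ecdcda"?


LCS of "deeab" and "ecdcda"
DP table:
           e    c    d    c    d    a
      0    0    0    0    0    0    0
  d   0    0    0    1    1    1    1
  e   0    1    1    1    1    1    1
  e   0    1    1    1    1    1    1
  a   0    1    1    1    1    1    2
  b   0    1    1    1    1    1    2
LCS length = dp[5][6] = 2

2


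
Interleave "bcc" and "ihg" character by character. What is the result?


Interleaving "bcc" and "ihg":
  Position 0: 'b' from first, 'i' from second => "bi"
  Position 1: 'c' from first, 'h' from second => "ch"
  Position 2: 'c' from first, 'g' from second => "cg"
Result: bichcg

bichcg


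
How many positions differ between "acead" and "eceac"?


Comparing "acead" and "eceac" position by position:
  Position 0: 'a' vs 'e' => DIFFER
  Position 1: 'c' vs 'c' => same
  Position 2: 'e' vs 'e' => same
  Position 3: 'a' vs 'a' => same
  Position 4: 'd' vs 'c' => DIFFER
Positions that differ: 2

2


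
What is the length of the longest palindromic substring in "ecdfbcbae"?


Input: "ecdfbcbae"
Checking substrings for palindromes:
  [4:7] "bcb" (len 3) => palindrome
Longest palindromic substring: "bcb" with length 3

3


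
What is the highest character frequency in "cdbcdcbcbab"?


Input: cdbcdcbcbab
Character counts:
  'a': 1
  'b': 4
  'c': 4
  'd': 2
Maximum frequency: 4

4


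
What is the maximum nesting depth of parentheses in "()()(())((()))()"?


Input: "()()(())((()))()"
Tracking depth:
  Position 0 '(': depth becomes 1
  Position 1 ')': depth becomes 0
  Position 2 '(': depth becomes 1
  Position 3 ')': depth becomes 0
  Position 4 '(': depth becomes 1
  Position 5 '(': depth becomes 2
  Position 6 ')': depth becomes 1
  Position 7 ')': depth becomes 0
  Position 8 '(': depth becomes 1
  Position 9 '(': depth becomes 2
  Position 10 '(': depth becomes 3
  Position 11 ')': depth becomes 2
  Position 12 ')': depth becomes 1
  Position 13 ')': depth becomes 0
  Position 14 '(': depth becomes 1
  Position 15 ')': depth becomes 0
Maximum depth reached: 3

3


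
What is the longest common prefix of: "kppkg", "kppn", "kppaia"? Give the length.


Words: kppkg, kppn, kppaia
  Position 0: all 'k' => match
  Position 1: all 'p' => match
  Position 2: all 'p' => match
  Position 3: ('k', 'n', 'a') => mismatch, stop
LCP = "kpp" (length 3)

3


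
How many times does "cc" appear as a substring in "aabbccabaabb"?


Searching for "cc" in "aabbccabaabb"
Scanning each position:
  Position 0: "aa" => no
  Position 1: "ab" => no
  Position 2: "bb" => no
  Position 3: "bc" => no
  Position 4: "cc" => MATCH
  Position 5: "ca" => no
  Position 6: "ab" => no
  Position 7: "ba" => no
  Position 8: "aa" => no
  Position 9: "ab" => no
  Position 10: "bb" => no
Total occurrences: 1

1


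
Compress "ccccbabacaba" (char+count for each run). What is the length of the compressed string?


Input: ccccbabacaba
Runs:
  'c' x 4 => "c4"
  'b' x 1 => "b1"
  'a' x 1 => "a1"
  'b' x 1 => "b1"
  'a' x 1 => "a1"
  'c' x 1 => "c1"
  'a' x 1 => "a1"
  'b' x 1 => "b1"
  'a' x 1 => "a1"
Compressed: "c4b1a1b1a1c1a1b1a1"
Compressed length: 18

18


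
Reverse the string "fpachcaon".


Input: fpachcaon
Reading characters right to left:
  Position 8: 'n'
  Position 7: 'o'
  Position 6: 'a'
  Position 5: 'c'
  Position 4: 'h'
  Position 3: 'c'
  Position 2: 'a'
  Position 1: 'p'
  Position 0: 'f'
Reversed: noachcapf

noachcapf


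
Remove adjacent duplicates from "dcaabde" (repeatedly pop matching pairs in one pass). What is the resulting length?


Input: dcaabde
Stack-based adjacent duplicate removal:
  Read 'd': push. Stack: d
  Read 'c': push. Stack: dc
  Read 'a': push. Stack: dca
  Read 'a': matches stack top 'a' => pop. Stack: dc
  Read 'b': push. Stack: dcb
  Read 'd': push. Stack: dcbd
  Read 'e': push. Stack: dcbde
Final stack: "dcbde" (length 5)

5


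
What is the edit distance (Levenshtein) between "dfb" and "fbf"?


Computing edit distance: "dfb" -> "fbf"
DP table:
           f    b    f
      0    1    2    3
  d   1    1    2    3
  f   2    1    2    2
  b   3    2    1    2
Edit distance = dp[3][3] = 2

2


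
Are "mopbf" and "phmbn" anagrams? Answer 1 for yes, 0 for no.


Strings: "mopbf", "phmbn"
Sorted first:  bfmop
Sorted second: bhmnp
Differ at position 1: 'f' vs 'h' => not anagrams

0


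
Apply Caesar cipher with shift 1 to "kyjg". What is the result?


Caesar cipher: shift "kyjg" by 1
  'k' (pos 10) + 1 = pos 11 = 'l'
  'y' (pos 24) + 1 = pos 25 = 'z'
  'j' (pos 9) + 1 = pos 10 = 'k'
  'g' (pos 6) + 1 = pos 7 = 'h'
Result: lzkh

lzkh


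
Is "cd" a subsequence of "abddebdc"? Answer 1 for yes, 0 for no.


Check if "cd" is a subsequence of "abddebdc"
Greedy scan:
  Position 0 ('a'): no match needed
  Position 1 ('b'): no match needed
  Position 2 ('d'): no match needed
  Position 3 ('d'): no match needed
  Position 4 ('e'): no match needed
  Position 5 ('b'): no match needed
  Position 6 ('d'): no match needed
  Position 7 ('c'): matches sub[0] = 'c'
Only matched 1/2 characters => not a subsequence

0


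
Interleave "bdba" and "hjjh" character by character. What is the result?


Interleaving "bdba" and "hjjh":
  Position 0: 'b' from first, 'h' from second => "bh"
  Position 1: 'd' from first, 'j' from second => "dj"
  Position 2: 'b' from first, 'j' from second => "bj"
  Position 3: 'a' from first, 'h' from second => "ah"
Result: bhdjbjah

bhdjbjah


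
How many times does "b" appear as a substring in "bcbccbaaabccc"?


Searching for "b" in "bcbccbaaabccc"
Scanning each position:
  Position 0: "b" => MATCH
  Position 1: "c" => no
  Position 2: "b" => MATCH
  Position 3: "c" => no
  Position 4: "c" => no
  Position 5: "b" => MATCH
  Position 6: "a" => no
  Position 7: "a" => no
  Position 8: "a" => no
  Position 9: "b" => MATCH
  Position 10: "c" => no
  Position 11: "c" => no
  Position 12: "c" => no
Total occurrences: 4

4


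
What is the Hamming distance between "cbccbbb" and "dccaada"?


Comparing "cbccbbb" and "dccaada" position by position:
  Position 0: 'c' vs 'd' => differ
  Position 1: 'b' vs 'c' => differ
  Position 2: 'c' vs 'c' => same
  Position 3: 'c' vs 'a' => differ
  Position 4: 'b' vs 'a' => differ
  Position 5: 'b' vs 'd' => differ
  Position 6: 'b' vs 'a' => differ
Total differences (Hamming distance): 6

6


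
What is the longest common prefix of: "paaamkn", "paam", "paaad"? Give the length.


Words: paaamkn, paam, paaad
  Position 0: all 'p' => match
  Position 1: all 'a' => match
  Position 2: all 'a' => match
  Position 3: ('a', 'm', 'a') => mismatch, stop
LCP = "paa" (length 3)

3


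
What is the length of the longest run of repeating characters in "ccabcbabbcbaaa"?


Input: "ccabcbabbcbaaa"
Scanning for longest run:
  Position 1 ('c'): continues run of 'c', length=2
  Position 2 ('a'): new char, reset run to 1
  Position 3 ('b'): new char, reset run to 1
  Position 4 ('c'): new char, reset run to 1
  Position 5 ('b'): new char, reset run to 1
  Position 6 ('a'): new char, reset run to 1
  Position 7 ('b'): new char, reset run to 1
  Position 8 ('b'): continues run of 'b', length=2
  Position 9 ('c'): new char, reset run to 1
  Position 10 ('b'): new char, reset run to 1
  Position 11 ('a'): new char, reset run to 1
  Position 12 ('a'): continues run of 'a', length=2
  Position 13 ('a'): continues run of 'a', length=3
Longest run: 'a' with length 3

3


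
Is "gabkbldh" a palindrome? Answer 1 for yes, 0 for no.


Input: gabkbldh
Reversed: hdlbkbag
  Compare pos 0 ('g') with pos 7 ('h'): MISMATCH
  Compare pos 1 ('a') with pos 6 ('d'): MISMATCH
  Compare pos 2 ('b') with pos 5 ('l'): MISMATCH
  Compare pos 3 ('k') with pos 4 ('b'): MISMATCH
Result: not a palindrome

0


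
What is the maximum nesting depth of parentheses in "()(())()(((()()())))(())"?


Input: "()(())()(((()()())))(())"
Tracking depth:
  Position 0 '(': depth becomes 1
  Position 1 ')': depth becomes 0
  Position 2 '(': depth becomes 1
  Position 3 '(': depth becomes 2
  Position 4 ')': depth becomes 1
  Position 5 ')': depth becomes 0
  Position 6 '(': depth becomes 1
  Position 7 ')': depth becomes 0
  Position 8 '(': depth becomes 1
  Position 9 '(': depth becomes 2
  Position 10 '(': depth becomes 3
  Position 11 '(': depth becomes 4
  Position 12 ')': depth becomes 3
  Position 13 '(': depth becomes 4
  Position 14 ')': depth becomes 3
  Position 15 '(': depth becomes 4
  Position 16 ')': depth becomes 3
  Position 17 ')': depth becomes 2
  Position 18 ')': depth becomes 1
  Position 19 ')': depth becomes 0
  Position 20 '(': depth becomes 1
  Position 21 '(': depth becomes 2
  Position 22 ')': depth becomes 1
  Position 23 ')': depth becomes 0
Maximum depth reached: 4

4


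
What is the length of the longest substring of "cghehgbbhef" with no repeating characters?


Input: "cghehgbbhef"
Sliding window (track last position of each char):
  Position 0 ('c'): window [0,0] length 1 -- new best
  Position 1 ('g'): window [0,1] length 2 -- new best
  Position 2 ('h'): window [0,2] length 3 -- new best
  Position 3 ('e'): window [0,3] length 4 -- new best
  Position 4 ('h'): repeat (last at 2), move window start to 3
  Position 4 ('h'): window [3,4] length 2
  Position 5 ('g'): window [3,5] length 3
  Position 6 ('b'): window [3,6] length 4
  Position 7 ('b'): repeat (last at 6), move window start to 7
  Position 7 ('b'): window [7,7] length 1
  Position 8 ('h'): window [7,8] length 2
  Position 9 ('e'): window [7,9] length 3
  Position 10 ('f'): window [7,10] length 4
Longest substring with no repeats: "cghe" with length 4

4


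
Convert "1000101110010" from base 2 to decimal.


Input: "1000101110010" in base 2
Positional expansion:
  Digit '1' (value 1) x 2^12 = 4096
  Digit '0' (value 0) x 2^11 = 0
  Digit '0' (value 0) x 2^10 = 0
  Digit '0' (value 0) x 2^9 = 0
  Digit '1' (value 1) x 2^8 = 256
  Digit '0' (value 0) x 2^7 = 0
  Digit '1' (value 1) x 2^6 = 64
  Digit '1' (value 1) x 2^5 = 32
  Digit '1' (value 1) x 2^4 = 16
  Digit '0' (value 0) x 2^3 = 0
  Digit '0' (value 0) x 2^2 = 0
  Digit '1' (value 1) x 2^1 = 2
  Digit '0' (value 0) x 2^0 = 0
Sum = 4466

4466


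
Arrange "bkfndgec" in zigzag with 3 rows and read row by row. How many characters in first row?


Zigzag "bkfndgec" into 3 rows:
Placing characters:
  'b' => row 0
  'k' => row 1
  'f' => row 2
  'n' => row 1
  'd' => row 0
  'g' => row 1
  'e' => row 2
  'c' => row 1
Rows:
  Row 0: "bd"
  Row 1: "kngc"
  Row 2: "fe"
First row length: 2

2


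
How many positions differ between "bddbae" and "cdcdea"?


Comparing "bddbae" and "cdcdea" position by position:
  Position 0: 'b' vs 'c' => DIFFER
  Position 1: 'd' vs 'd' => same
  Position 2: 'd' vs 'c' => DIFFER
  Position 3: 'b' vs 'd' => DIFFER
  Position 4: 'a' vs 'e' => DIFFER
  Position 5: 'e' vs 'a' => DIFFER
Positions that differ: 5

5


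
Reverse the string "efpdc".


Input: efpdc
Reading characters right to left:
  Position 4: 'c'
  Position 3: 'd'
  Position 2: 'p'
  Position 1: 'f'
  Position 0: 'e'
Reversed: cdpfe

cdpfe


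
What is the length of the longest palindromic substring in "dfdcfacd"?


Input: "dfdcfacd"
Checking substrings for palindromes:
  [0:3] "dfd" (len 3) => palindrome
Longest palindromic substring: "dfd" with length 3

3


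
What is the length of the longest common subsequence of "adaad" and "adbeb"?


LCS of "adaad" and "adbeb"
DP table:
           a    d    b    e    b
      0    0    0    0    0    0
  a   0    1    1    1    1    1
  d   0    1    2    2    2    2
  a   0    1    2    2    2    2
  a   0    1    2    2    2    2
  d   0    1    2    2    2    2
LCS length = dp[5][5] = 2

2


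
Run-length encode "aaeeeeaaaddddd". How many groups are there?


Input: aaeeeeaaaddddd
Scanning for consecutive runs:
  Group 1: 'a' x 2 (positions 0-1)
  Group 2: 'e' x 4 (positions 2-5)
  Group 3: 'a' x 3 (positions 6-8)
  Group 4: 'd' x 5 (positions 9-13)
Total groups: 4

4


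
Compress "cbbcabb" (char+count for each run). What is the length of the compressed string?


Input: cbbcabb
Runs:
  'c' x 1 => "c1"
  'b' x 2 => "b2"
  'c' x 1 => "c1"
  'a' x 1 => "a1"
  'b' x 2 => "b2"
Compressed: "c1b2c1a1b2"
Compressed length: 10

10


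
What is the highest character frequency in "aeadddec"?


Input: aeadddec
Character counts:
  'a': 2
  'c': 1
  'd': 3
  'e': 2
Maximum frequency: 3

3


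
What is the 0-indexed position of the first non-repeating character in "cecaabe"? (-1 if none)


Input: cecaabe
Character frequencies:
  'a': 2
  'b': 1
  'c': 2
  'e': 2
Scanning left to right for freq == 1:
  Position 0 ('c'): freq=2, skip
  Position 1 ('e'): freq=2, skip
  Position 2 ('c'): freq=2, skip
  Position 3 ('a'): freq=2, skip
  Position 4 ('a'): freq=2, skip
  Position 5 ('b'): unique! => answer = 5

5


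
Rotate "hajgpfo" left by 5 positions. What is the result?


Input: "hajgpfo", rotate left by 5
First 5 characters: "hajgp"
Remaining characters: "fo"
Concatenate remaining + first: "fo" + "hajgp" = "fohajgp"

fohajgp


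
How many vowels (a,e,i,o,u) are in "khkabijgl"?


Input: khkabijgl
Checking each character:
  'k' at position 0: consonant
  'h' at position 1: consonant
  'k' at position 2: consonant
  'a' at position 3: vowel (running total: 1)
  'b' at position 4: consonant
  'i' at position 5: vowel (running total: 2)
  'j' at position 6: consonant
  'g' at position 7: consonant
  'l' at position 8: consonant
Total vowels: 2

2


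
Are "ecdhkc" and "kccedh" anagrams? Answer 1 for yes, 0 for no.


Strings: "ecdhkc", "kccedh"
Sorted first:  ccdehk
Sorted second: ccdehk
Sorted forms match => anagrams

1


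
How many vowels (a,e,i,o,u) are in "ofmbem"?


Input: ofmbem
Checking each character:
  'o' at position 0: vowel (running total: 1)
  'f' at position 1: consonant
  'm' at position 2: consonant
  'b' at position 3: consonant
  'e' at position 4: vowel (running total: 2)
  'm' at position 5: consonant
Total vowels: 2

2


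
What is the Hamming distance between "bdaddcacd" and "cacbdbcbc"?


Comparing "bdaddcacd" and "cacbdbcbc" position by position:
  Position 0: 'b' vs 'c' => differ
  Position 1: 'd' vs 'a' => differ
  Position 2: 'a' vs 'c' => differ
  Position 3: 'd' vs 'b' => differ
  Position 4: 'd' vs 'd' => same
  Position 5: 'c' vs 'b' => differ
  Position 6: 'a' vs 'c' => differ
  Position 7: 'c' vs 'b' => differ
  Position 8: 'd' vs 'c' => differ
Total differences (Hamming distance): 8

8


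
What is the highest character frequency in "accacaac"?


Input: accacaac
Character counts:
  'a': 4
  'c': 4
Maximum frequency: 4

4


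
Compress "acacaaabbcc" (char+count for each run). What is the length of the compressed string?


Input: acacaaabbcc
Runs:
  'a' x 1 => "a1"
  'c' x 1 => "c1"
  'a' x 1 => "a1"
  'c' x 1 => "c1"
  'a' x 3 => "a3"
  'b' x 2 => "b2"
  'c' x 2 => "c2"
Compressed: "a1c1a1c1a3b2c2"
Compressed length: 14

14


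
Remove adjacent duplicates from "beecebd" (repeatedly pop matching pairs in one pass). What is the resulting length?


Input: beecebd
Stack-based adjacent duplicate removal:
  Read 'b': push. Stack: b
  Read 'e': push. Stack: be
  Read 'e': matches stack top 'e' => pop. Stack: b
  Read 'c': push. Stack: bc
  Read 'e': push. Stack: bce
  Read 'b': push. Stack: bceb
  Read 'd': push. Stack: bcebd
Final stack: "bcebd" (length 5)

5


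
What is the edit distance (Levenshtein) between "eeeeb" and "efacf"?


Computing edit distance: "eeeeb" -> "efacf"
DP table:
           e    f    a    c    f
      0    1    2    3    4    5
  e   1    0    1    2    3    4
  e   2    1    1    2    3    4
  e   3    2    2    2    3    4
  e   4    3    3    3    3    4
  b   5    4    4    4    4    4
Edit distance = dp[5][5] = 4

4


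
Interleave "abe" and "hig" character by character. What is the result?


Interleaving "abe" and "hig":
  Position 0: 'a' from first, 'h' from second => "ah"
  Position 1: 'b' from first, 'i' from second => "bi"
  Position 2: 'e' from first, 'g' from second => "eg"
Result: ahbieg

ahbieg


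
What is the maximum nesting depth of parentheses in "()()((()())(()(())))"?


Input: "()()((()())(()(())))"
Tracking depth:
  Position 0 '(': depth becomes 1
  Position 1 ')': depth becomes 0
  Position 2 '(': depth becomes 1
  Position 3 ')': depth becomes 0
  Position 4 '(': depth becomes 1
  Position 5 '(': depth becomes 2
  Position 6 '(': depth becomes 3
  Position 7 ')': depth becomes 2
  Position 8 '(': depth becomes 3
  Position 9 ')': depth becomes 2
  Position 10 ')': depth becomes 1
  Position 11 '(': depth becomes 2
  Position 12 '(': depth becomes 3
  Position 13 ')': depth becomes 2
  Position 14 '(': depth becomes 3
  Position 15 '(': depth becomes 4
  Position 16 ')': depth becomes 3
  Position 17 ')': depth becomes 2
  Position 18 ')': depth becomes 1
  Position 19 ')': depth becomes 0
Maximum depth reached: 4

4


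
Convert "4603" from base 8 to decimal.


Input: "4603" in base 8
Positional expansion:
  Digit '4' (value 4) x 8^3 = 2048
  Digit '6' (value 6) x 8^2 = 384
  Digit '0' (value 0) x 8^1 = 0
  Digit '3' (value 3) x 8^0 = 3
Sum = 2435

2435


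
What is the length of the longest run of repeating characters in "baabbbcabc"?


Input: "baabbbcabc"
Scanning for longest run:
  Position 1 ('a'): new char, reset run to 1
  Position 2 ('a'): continues run of 'a', length=2
  Position 3 ('b'): new char, reset run to 1
  Position 4 ('b'): continues run of 'b', length=2
  Position 5 ('b'): continues run of 'b', length=3
  Position 6 ('c'): new char, reset run to 1
  Position 7 ('a'): new char, reset run to 1
  Position 8 ('b'): new char, reset run to 1
  Position 9 ('c'): new char, reset run to 1
Longest run: 'b' with length 3

3


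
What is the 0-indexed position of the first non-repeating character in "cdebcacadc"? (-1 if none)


Input: cdebcacadc
Character frequencies:
  'a': 2
  'b': 1
  'c': 4
  'd': 2
  'e': 1
Scanning left to right for freq == 1:
  Position 0 ('c'): freq=4, skip
  Position 1 ('d'): freq=2, skip
  Position 2 ('e'): unique! => answer = 2

2


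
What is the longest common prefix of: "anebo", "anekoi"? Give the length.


Words: anebo, anekoi
  Position 0: all 'a' => match
  Position 1: all 'n' => match
  Position 2: all 'e' => match
  Position 3: ('b', 'k') => mismatch, stop
LCP = "ane" (length 3)

3


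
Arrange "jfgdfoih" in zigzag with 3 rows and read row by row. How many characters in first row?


Zigzag "jfgdfoih" into 3 rows:
Placing characters:
  'j' => row 0
  'f' => row 1
  'g' => row 2
  'd' => row 1
  'f' => row 0
  'o' => row 1
  'i' => row 2
  'h' => row 1
Rows:
  Row 0: "jf"
  Row 1: "fdoh"
  Row 2: "gi"
First row length: 2

2


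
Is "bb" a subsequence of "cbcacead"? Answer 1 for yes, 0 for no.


Check if "bb" is a subsequence of "cbcacead"
Greedy scan:
  Position 0 ('c'): no match needed
  Position 1 ('b'): matches sub[0] = 'b'
  Position 2 ('c'): no match needed
  Position 3 ('a'): no match needed
  Position 4 ('c'): no match needed
  Position 5 ('e'): no match needed
  Position 6 ('a'): no match needed
  Position 7 ('d'): no match needed
Only matched 1/2 characters => not a subsequence

0


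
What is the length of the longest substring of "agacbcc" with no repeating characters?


Input: "agacbcc"
Sliding window (track last position of each char):
  Position 0 ('a'): window [0,0] length 1 -- new best
  Position 1 ('g'): window [0,1] length 2 -- new best
  Position 2 ('a'): repeat (last at 0), move window start to 1
  Position 2 ('a'): window [1,2] length 2
  Position 3 ('c'): window [1,3] length 3 -- new best
  Position 4 ('b'): window [1,4] length 4 -- new best
  Position 5 ('c'): repeat (last at 3), move window start to 4
  Position 5 ('c'): window [4,5] length 2
  Position 6 ('c'): repeat (last at 5), move window start to 6
  Position 6 ('c'): window [6,6] length 1
Longest substring with no repeats: "gacb" with length 4

4


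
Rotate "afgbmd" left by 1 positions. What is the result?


Input: "afgbmd", rotate left by 1
First 1 characters: "a"
Remaining characters: "fgbmd"
Concatenate remaining + first: "fgbmd" + "a" = "fgbmda"

fgbmda


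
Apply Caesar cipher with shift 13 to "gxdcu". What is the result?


Caesar cipher: shift "gxdcu" by 13
  'g' (pos 6) + 13 = pos 19 = 't'
  'x' (pos 23) + 13 = pos 10 = 'k'
  'd' (pos 3) + 13 = pos 16 = 'q'
  'c' (pos 2) + 13 = pos 15 = 'p'
  'u' (pos 20) + 13 = pos 7 = 'h'
Result: tkqph

tkqph


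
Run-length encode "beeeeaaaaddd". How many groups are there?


Input: beeeeaaaaddd
Scanning for consecutive runs:
  Group 1: 'b' x 1 (positions 0-0)
  Group 2: 'e' x 4 (positions 1-4)
  Group 3: 'a' x 4 (positions 5-8)
  Group 4: 'd' x 3 (positions 9-11)
Total groups: 4

4


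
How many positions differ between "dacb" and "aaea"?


Comparing "dacb" and "aaea" position by position:
  Position 0: 'd' vs 'a' => DIFFER
  Position 1: 'a' vs 'a' => same
  Position 2: 'c' vs 'e' => DIFFER
  Position 3: 'b' vs 'a' => DIFFER
Positions that differ: 3

3


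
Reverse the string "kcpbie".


Input: kcpbie
Reading characters right to left:
  Position 5: 'e'
  Position 4: 'i'
  Position 3: 'b'
  Position 2: 'p'
  Position 1: 'c'
  Position 0: 'k'
Reversed: eibpck

eibpck


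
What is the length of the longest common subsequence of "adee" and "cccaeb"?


LCS of "adee" and "cccaeb"
DP table:
           c    c    c    a    e    b
      0    0    0    0    0    0    0
  a   0    0    0    0    1    1    1
  d   0    0    0    0    1    1    1
  e   0    0    0    0    1    2    2
  e   0    0    0    0    1    2    2
LCS length = dp[4][6] = 2

2


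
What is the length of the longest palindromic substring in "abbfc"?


Input: "abbfc"
Checking substrings for palindromes:
  [1:3] "bb" (len 2) => palindrome
Longest palindromic substring: "bb" with length 2

2


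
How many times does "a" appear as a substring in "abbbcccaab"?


Searching for "a" in "abbbcccaab"
Scanning each position:
  Position 0: "a" => MATCH
  Position 1: "b" => no
  Position 2: "b" => no
  Position 3: "b" => no
  Position 4: "c" => no
  Position 5: "c" => no
  Position 6: "c" => no
  Position 7: "a" => MATCH
  Position 8: "a" => MATCH
  Position 9: "b" => no
Total occurrences: 3

3


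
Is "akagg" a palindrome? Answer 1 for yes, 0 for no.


Input: akagg
Reversed: ggaka
  Compare pos 0 ('a') with pos 4 ('g'): MISMATCH
  Compare pos 1 ('k') with pos 3 ('g'): MISMATCH
Result: not a palindrome

0


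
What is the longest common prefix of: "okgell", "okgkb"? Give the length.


Words: okgell, okgkb
  Position 0: all 'o' => match
  Position 1: all 'k' => match
  Position 2: all 'g' => match
  Position 3: ('e', 'k') => mismatch, stop
LCP = "okg" (length 3)

3


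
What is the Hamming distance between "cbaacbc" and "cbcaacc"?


Comparing "cbaacbc" and "cbcaacc" position by position:
  Position 0: 'c' vs 'c' => same
  Position 1: 'b' vs 'b' => same
  Position 2: 'a' vs 'c' => differ
  Position 3: 'a' vs 'a' => same
  Position 4: 'c' vs 'a' => differ
  Position 5: 'b' vs 'c' => differ
  Position 6: 'c' vs 'c' => same
Total differences (Hamming distance): 3

3


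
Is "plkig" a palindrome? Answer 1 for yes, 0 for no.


Input: plkig
Reversed: giklp
  Compare pos 0 ('p') with pos 4 ('g'): MISMATCH
  Compare pos 1 ('l') with pos 3 ('i'): MISMATCH
Result: not a palindrome

0


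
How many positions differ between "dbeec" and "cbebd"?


Comparing "dbeec" and "cbebd" position by position:
  Position 0: 'd' vs 'c' => DIFFER
  Position 1: 'b' vs 'b' => same
  Position 2: 'e' vs 'e' => same
  Position 3: 'e' vs 'b' => DIFFER
  Position 4: 'c' vs 'd' => DIFFER
Positions that differ: 3

3


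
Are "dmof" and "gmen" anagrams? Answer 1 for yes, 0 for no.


Strings: "dmof", "gmen"
Sorted first:  dfmo
Sorted second: egmn
Differ at position 0: 'd' vs 'e' => not anagrams

0


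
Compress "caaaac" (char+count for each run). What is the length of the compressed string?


Input: caaaac
Runs:
  'c' x 1 => "c1"
  'a' x 4 => "a4"
  'c' x 1 => "c1"
Compressed: "c1a4c1"
Compressed length: 6

6


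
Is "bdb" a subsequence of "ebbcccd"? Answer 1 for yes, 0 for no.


Check if "bdb" is a subsequence of "ebbcccd"
Greedy scan:
  Position 0 ('e'): no match needed
  Position 1 ('b'): matches sub[0] = 'b'
  Position 2 ('b'): no match needed
  Position 3 ('c'): no match needed
  Position 4 ('c'): no match needed
  Position 5 ('c'): no match needed
  Position 6 ('d'): matches sub[1] = 'd'
Only matched 2/3 characters => not a subsequence

0


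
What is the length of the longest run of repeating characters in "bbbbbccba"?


Input: "bbbbbccba"
Scanning for longest run:
  Position 1 ('b'): continues run of 'b', length=2
  Position 2 ('b'): continues run of 'b', length=3
  Position 3 ('b'): continues run of 'b', length=4
  Position 4 ('b'): continues run of 'b', length=5
  Position 5 ('c'): new char, reset run to 1
  Position 6 ('c'): continues run of 'c', length=2
  Position 7 ('b'): new char, reset run to 1
  Position 8 ('a'): new char, reset run to 1
Longest run: 'b' with length 5

5


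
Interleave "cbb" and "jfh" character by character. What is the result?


Interleaving "cbb" and "jfh":
  Position 0: 'c' from first, 'j' from second => "cj"
  Position 1: 'b' from first, 'f' from second => "bf"
  Position 2: 'b' from first, 'h' from second => "bh"
Result: cjbfbh

cjbfbh


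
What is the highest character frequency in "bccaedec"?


Input: bccaedec
Character counts:
  'a': 1
  'b': 1
  'c': 3
  'd': 1
  'e': 2
Maximum frequency: 3

3


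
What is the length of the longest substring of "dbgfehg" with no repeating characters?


Input: "dbgfehg"
Sliding window (track last position of each char):
  Position 0 ('d'): window [0,0] length 1 -- new best
  Position 1 ('b'): window [0,1] length 2 -- new best
  Position 2 ('g'): window [0,2] length 3 -- new best
  Position 3 ('f'): window [0,3] length 4 -- new best
  Position 4 ('e'): window [0,4] length 5 -- new best
  Position 5 ('h'): window [0,5] length 6 -- new best
  Position 6 ('g'): repeat (last at 2), move window start to 3
  Position 6 ('g'): window [3,6] length 4
Longest substring with no repeats: "dbgfeh" with length 6

6


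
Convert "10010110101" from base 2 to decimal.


Input: "10010110101" in base 2
Positional expansion:
  Digit '1' (value 1) x 2^10 = 1024
  Digit '0' (value 0) x 2^9 = 0
  Digit '0' (value 0) x 2^8 = 0
  Digit '1' (value 1) x 2^7 = 128
  Digit '0' (value 0) x 2^6 = 0
  Digit '1' (value 1) x 2^5 = 32
  Digit '1' (value 1) x 2^4 = 16
  Digit '0' (value 0) x 2^3 = 0
  Digit '1' (value 1) x 2^2 = 4
  Digit '0' (value 0) x 2^1 = 0
  Digit '1' (value 1) x 2^0 = 1
Sum = 1205

1205


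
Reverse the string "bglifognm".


Input: bglifognm
Reading characters right to left:
  Position 8: 'm'
  Position 7: 'n'
  Position 6: 'g'
  Position 5: 'o'
  Position 4: 'f'
  Position 3: 'i'
  Position 2: 'l'
  Position 1: 'g'
  Position 0: 'b'
Reversed: mngofilgb

mngofilgb


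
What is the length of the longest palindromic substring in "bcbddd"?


Input: "bcbddd"
Checking substrings for palindromes:
  [0:3] "bcb" (len 3) => palindrome
  [3:6] "ddd" (len 3) => palindrome
  [3:5] "dd" (len 2) => palindrome
  [4:6] "dd" (len 2) => palindrome
Longest palindromic substring: "bcb" with length 3

3


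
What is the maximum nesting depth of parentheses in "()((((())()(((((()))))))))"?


Input: "()((((())()(((((()))))))))"
Tracking depth:
  Position 0 '(': depth becomes 1
  Position 1 ')': depth becomes 0
  Position 2 '(': depth becomes 1
  Position 3 '(': depth becomes 2
  Position 4 '(': depth becomes 3
  Position 5 '(': depth becomes 4
  Position 6 '(': depth becomes 5
  Position 7 ')': depth becomes 4
  Position 8 ')': depth becomes 3
  Position 9 '(': depth becomes 4
  Position 10 ')': depth becomes 3
  Position 11 '(': depth becomes 4
  Position 12 '(': depth becomes 5
  Position 13 '(': depth becomes 6
  Position 14 '(': depth becomes 7
  Position 15 '(': depth becomes 8
  Position 16 '(': depth becomes 9
  Position 17 ')': depth becomes 8
  Position 18 ')': depth becomes 7
  Position 19 ')': depth becomes 6
  Position 20 ')': depth becomes 5
  Position 21 ')': depth becomes 4
  Position 22 ')': depth becomes 3
  Position 23 ')': depth becomes 2
  Position 24 ')': depth becomes 1
  Position 25 ')': depth becomes 0
Maximum depth reached: 9

9


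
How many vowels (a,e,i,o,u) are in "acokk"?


Input: acokk
Checking each character:
  'a' at position 0: vowel (running total: 1)
  'c' at position 1: consonant
  'o' at position 2: vowel (running total: 2)
  'k' at position 3: consonant
  'k' at position 4: consonant
Total vowels: 2

2


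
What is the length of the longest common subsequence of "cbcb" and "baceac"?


LCS of "cbcb" and "baceac"
DP table:
           b    a    c    e    a    c
      0    0    0    0    0    0    0
  c   0    0    0    1    1    1    1
  b   0    1    1    1    1    1    1
  c   0    1    1    2    2    2    2
  b   0    1    1    2    2    2    2
LCS length = dp[4][6] = 2

2


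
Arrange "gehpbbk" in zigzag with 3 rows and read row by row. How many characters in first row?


Zigzag "gehpbbk" into 3 rows:
Placing characters:
  'g' => row 0
  'e' => row 1
  'h' => row 2
  'p' => row 1
  'b' => row 0
  'b' => row 1
  'k' => row 2
Rows:
  Row 0: "gb"
  Row 1: "epb"
  Row 2: "hk"
First row length: 2

2


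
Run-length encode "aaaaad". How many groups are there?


Input: aaaaad
Scanning for consecutive runs:
  Group 1: 'a' x 5 (positions 0-4)
  Group 2: 'd' x 1 (positions 5-5)
Total groups: 2

2


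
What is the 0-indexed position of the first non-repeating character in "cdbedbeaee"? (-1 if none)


Input: cdbedbeaee
Character frequencies:
  'a': 1
  'b': 2
  'c': 1
  'd': 2
  'e': 4
Scanning left to right for freq == 1:
  Position 0 ('c'): unique! => answer = 0

0


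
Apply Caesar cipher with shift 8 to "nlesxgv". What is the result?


Caesar cipher: shift "nlesxgv" by 8
  'n' (pos 13) + 8 = pos 21 = 'v'
  'l' (pos 11) + 8 = pos 19 = 't'
  'e' (pos 4) + 8 = pos 12 = 'm'
  's' (pos 18) + 8 = pos 0 = 'a'
  'x' (pos 23) + 8 = pos 5 = 'f'
  'g' (pos 6) + 8 = pos 14 = 'o'
  'v' (pos 21) + 8 = pos 3 = 'd'
Result: vtmafod

vtmafod


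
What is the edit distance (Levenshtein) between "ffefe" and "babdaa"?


Computing edit distance: "ffefe" -> "babdaa"
DP table:
           b    a    b    d    a    a
      0    1    2    3    4    5    6
  f   1    1    2    3    4    5    6
  f   2    2    2    3    4    5    6
  e   3    3    3    3    4    5    6
  f   4    4    4    4    4    5    6
  e   5    5    5    5    5    5    6
Edit distance = dp[5][6] = 6

6


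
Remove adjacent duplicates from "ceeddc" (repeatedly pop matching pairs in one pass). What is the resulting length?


Input: ceeddc
Stack-based adjacent duplicate removal:
  Read 'c': push. Stack: c
  Read 'e': push. Stack: ce
  Read 'e': matches stack top 'e' => pop. Stack: c
  Read 'd': push. Stack: cd
  Read 'd': matches stack top 'd' => pop. Stack: c
  Read 'c': matches stack top 'c' => pop. Stack: (empty)
Final stack: "" (length 0)

0
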